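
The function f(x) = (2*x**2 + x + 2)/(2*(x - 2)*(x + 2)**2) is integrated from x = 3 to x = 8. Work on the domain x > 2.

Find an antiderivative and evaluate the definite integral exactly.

Antiderivative: F(x) = (3*(x + 2)*log(x - 2) + 5*(x + 2)*log(x + 2) + 8)/(8*(x + 2)); value = -5*log(5)/8 - 1/10 + 3*log(6)/8 + 5*log(10)/8

The denominator factors as 2*(x - 2)*(x + 2)**2; partial fractions split f into directly integrable pieces: 5/(8*(x + 2)) - 1/(x + 2)**2 + 3/(8*(x - 2)).
F(x) = (3*(x + 2)*log(x - 2) + 5*(x + 2)*log(x + 2) + 8)/(8*(x + 2)) is an antiderivative of f.
Check: d/dx[(3*(x + 2)*log(x - 2) + 5*(x + 2)*log(x + 2) + 8)/(8*(x + 2))] = (2*x**2 + x + 2)/(2*x**3 + 4*x**2 - 8*x - 16), which equals f(x).
F(8) = 1/10 + 3*log(6)/8 + 5*log(10)/8; F(3) = 1/5 + 5*log(5)/8.
Integral = F(8) - F(3) = -5*log(5)/8 - 1/10 + 3*log(6)/8 + 5*log(10)/8.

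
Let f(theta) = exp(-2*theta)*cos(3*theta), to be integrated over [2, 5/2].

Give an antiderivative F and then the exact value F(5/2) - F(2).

Antiderivative: F(theta) = (3*sin(3*theta) - 2*cos(3*theta))*exp(-2*theta)/13; value = -2*exp(-5)*cos(15/2)/13 - 3*exp(-4)*sin(6)/13 + 3*exp(-5)*sin(15/2)/13 + 2*exp(-4)*cos(6)/13

Differentiate the proposed F(theta) back; it has to land on f(theta) exactly.
F(theta) = (3*sin(3*theta) - 2*cos(3*theta))*exp(-2*theta)/13 is an antiderivative of f.
Check: d/dtheta[(3*sin(3*theta) - 2*cos(3*theta))*exp(-2*theta)/13] = exp(-2*theta)*cos(3*theta) = f(theta).
F(5/2) = -2*exp(-5)*cos(15/2)/13 + 3*exp(-5)*sin(15/2)/13; F(2) = -2*exp(-4)*cos(6)/13 + 3*exp(-4)*sin(6)/13.
Integral = F(5/2) - F(2) = -2*exp(-5)*cos(15/2)/13 - 3*exp(-4)*sin(6)/13 + 3*exp(-5)*sin(15/2)/13 + 2*exp(-4)*cos(6)/13.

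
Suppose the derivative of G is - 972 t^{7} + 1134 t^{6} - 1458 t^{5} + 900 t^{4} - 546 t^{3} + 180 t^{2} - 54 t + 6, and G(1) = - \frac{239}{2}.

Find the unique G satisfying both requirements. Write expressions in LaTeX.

G(t) = \frac{4 - 3 \left(- 3 t^{2} + t - 1\right)^{4}}{2}

The substitution u = - 3 t^{2} + t - 1 works: G'(t) is exactly (dG/du)*(du/dt) for that inner function.
A general antiderivative is - \frac{3 \left(- 3 t^{2} + t - 1\right)^{4}}{2} + C.
The condition gives C = - \frac{239}{2} - (- \frac{243}{2}) = 2.
So G(t) = \frac{4 - 3 \left(- 3 t^{2} + t - 1\right)^{4}}{2}.
Check: d/dt[\frac{4 - 3 \left(- 3 t^{2} + t - 1\right)^{4}}{2}] = - 972 t^{7} + 1134 t^{6} - 1458 t^{5} + 900 t^{4} - 546 t^{3} + 180 t^{2} - 54 t + 6 = G'(t).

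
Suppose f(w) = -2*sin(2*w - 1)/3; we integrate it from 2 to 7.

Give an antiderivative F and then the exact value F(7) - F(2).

Differentiate the proposed F(w) back; it has to land on f(w) exactly.
F(w) = cos(2*w - 1)/3 is an antiderivative of f.
Check: d/dw[cos(2*w - 1)/3] = -2*sin(2*w - 1)/3 = f(w).
F(7) = cos(13)/3; F(2) = cos(3)/3.
Integral = F(7) - F(2) = cos(13)/3 - cos(3)/3.

Antiderivative: F(w) = cos(2*w - 1)/3; value = cos(13)/3 - cos(3)/3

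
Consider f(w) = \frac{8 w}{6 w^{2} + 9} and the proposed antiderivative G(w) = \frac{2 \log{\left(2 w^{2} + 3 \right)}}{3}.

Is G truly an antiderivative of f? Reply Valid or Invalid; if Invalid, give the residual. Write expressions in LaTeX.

d/dw[G] = \frac{8 w}{6 w^{2} + 9}
This equals f(w) exactly, so the claim holds.

Valid - differentiating G returns exactly f.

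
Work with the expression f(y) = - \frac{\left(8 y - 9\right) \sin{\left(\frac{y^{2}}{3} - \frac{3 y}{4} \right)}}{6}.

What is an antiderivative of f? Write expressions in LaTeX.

The substitution u = \frac{y^{2}}{3} - \frac{3 y}{4} works: f is exactly (dF/du)*(du/dy) for that inner function.
Check: d/dy[2 \cos{\left(\frac{y^{2}}{3} - \frac{3 y}{4} \right)}] = - \frac{4 y \sin{\left(\frac{y^{2}}{3} - \frac{3 y}{4} \right)}}{3} + \frac{3 \sin{\left(\frac{y^{2}}{3} - \frac{3 y}{4} \right)}}{2}, which equals f(y).

An antiderivative is F(y) = 2 \cos{\left(\frac{y^{2}}{3} - \frac{3 y}{4} \right)}.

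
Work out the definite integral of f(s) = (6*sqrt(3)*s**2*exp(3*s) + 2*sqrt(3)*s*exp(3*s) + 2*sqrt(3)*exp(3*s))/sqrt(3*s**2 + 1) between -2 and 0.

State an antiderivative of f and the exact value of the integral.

f has the shape u'v + uv' for u = 2*sqrt(s**2 + 1/3) and v = exp(3*s) — it is the derivative of the product u*v.
F(s) = 2*sqrt(s**2 + 1/3)*exp(3*s) is an antiderivative of f.
Check: d/ds[2*sqrt(s**2 + 1/3)*exp(3*s)] = sqrt(3)*(18*s**2*exp(3*s) + 6*s*exp(3*s) + 6*exp(3*s))/(3*sqrt(3*s**2 + 1)), which equals f(s).
F(0) = 2*sqrt(3)/3; F(-2) = 2*sqrt(39)*exp(-6)/3.
Integral = F(0) - F(-2) = -2*sqrt(39)*exp(-6)/3 + 2*sqrt(3)/3.

Antiderivative: F(s) = 2*sqrt(s**2 + 1/3)*exp(3*s); value = -2*sqrt(39)*exp(-6)/3 + 2*sqrt(3)/3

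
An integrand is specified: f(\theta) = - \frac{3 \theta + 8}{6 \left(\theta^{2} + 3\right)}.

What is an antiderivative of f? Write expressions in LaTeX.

Check any antiderivative F(\theta) by computing F'(\theta) and comparing it with f(\theta).
Check: d/d\theta[\frac{- 9 \log{\left(\theta^{2} + 3 \right)} - 16 \sqrt{3} \operatorname{atan}{\left(\frac{\sqrt{3} \theta}{3} \right)}}{36}] = \frac{- 3 \theta - 8}{6 \theta^{2} + 18}, which equals f(\theta).

An antiderivative is F(\theta) = \frac{- 9 \log{\left(\theta^{2} + 3 \right)} - 16 \sqrt{3} \operatorname{atan}{\left(\frac{\sqrt{3} \theta}{3} \right)}}{36}.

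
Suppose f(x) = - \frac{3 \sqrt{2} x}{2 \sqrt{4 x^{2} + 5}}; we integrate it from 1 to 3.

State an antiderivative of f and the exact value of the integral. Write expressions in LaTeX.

Antiderivative: F(x) = - \frac{3 \sqrt{2 x^{2} + \frac{5}{2}}}{4}; value = - \frac{3 \sqrt{82}}{8} + \frac{9 \sqrt{2}}{8}

The substitution u = 2 x^{2} + \frac{5}{2} works: f is exactly (dF/du)*(du/dx) for that inner function.
F(x) = - \frac{3 \sqrt{2 x^{2} + \frac{5}{2}}}{4} is an antiderivative of f.
Check: d/dx[- \frac{3 \sqrt{2 x^{2} + \frac{5}{2}}}{4}] = - \frac{3 \sqrt{2} x}{2 \sqrt{4 x^{2} + 5}} = f(x).
F(3) = - \frac{3 \sqrt{82}}{8}; F(1) = - \frac{9 \sqrt{2}}{8}.
Integral = F(3) - F(1) = - \frac{3 \sqrt{82}}{8} + \frac{9 \sqrt{2}}{8}.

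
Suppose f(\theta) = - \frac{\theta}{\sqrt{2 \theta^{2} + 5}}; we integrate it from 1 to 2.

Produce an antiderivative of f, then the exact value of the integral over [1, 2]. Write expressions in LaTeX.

f matches the chain-rule pattern g'(h)*h' with inner function h(\theta) = 2 \theta^{2} + 5; substituting u = h(\theta) collapses the integral.
F(\theta) = - \frac{\sqrt{2 \theta^{2} + 5}}{2} is an antiderivative of f.
Check: d/d\theta[- \frac{\sqrt{2 \theta^{2} + 5}}{2}] = - \frac{\theta}{\sqrt{2 \theta^{2} + 5}} = f(\theta).
F(2) = - \frac{\sqrt{13}}{2}; F(1) = - \frac{\sqrt{7}}{2}.
Integral = F(2) - F(1) = - \frac{\sqrt{13}}{2} + \frac{\sqrt{7}}{2}.

Antiderivative: F(\theta) = - \frac{\sqrt{2 \theta^{2} + 5}}{2}; value = - \frac{\sqrt{13}}{2} + \frac{\sqrt{7}}{2}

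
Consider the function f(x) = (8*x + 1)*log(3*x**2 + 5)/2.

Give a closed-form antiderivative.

Whatever form F(x) takes, F'(x) = f(x) is non-negotiable.
Check: d/dx[-2*x**2 - x + (2*x**2 + x/2)*log(3*x**2 + 5) + 10*log(x**2 + 5/3)/3 + sqrt(15)*atan(sqrt(15)*x/5)/3] = 4*x*log(3*x**2 + 5) + log(3*x**2 + 5)/2, which equals f(x).

An antiderivative is F(x) = -2*x**2 - x + (2*x**2 + x/2)*log(3*x**2 + 5) + 10*log(x**2 + 5/3)/3 + sqrt(15)*atan(sqrt(15)*x/5)/3.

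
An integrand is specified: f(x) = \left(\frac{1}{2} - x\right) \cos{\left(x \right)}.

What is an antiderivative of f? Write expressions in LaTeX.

An antiderivative is F(x) = \frac{- 2 x \sin{\left(x \right)} + \sin{\left(x \right)} - 2 \cos{\left(x \right)}}{2}.

Since d/dx undoes antidifferentiation here, F'(x) = f(x) is required of F(x).
Check: d/dx[\frac{- 2 x \sin{\left(x \right)} + \sin{\left(x \right)} - 2 \cos{\left(x \right)}}{2}] = - x \cos{\left(x \right)} + \frac{\cos{\left(x \right)}}{2}, which equals f(x).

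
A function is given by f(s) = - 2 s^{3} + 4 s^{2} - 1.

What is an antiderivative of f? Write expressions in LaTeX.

An antiderivative is F(s) = - \frac{s^{4}}{2} + \frac{4 s^{3}}{3} - s.

The integrand splits into summands that can be handled one at a time.
Check: d/ds[- \frac{s^{4}}{2} + \frac{4 s^{3}}{3} - s] = - 2 s^{3} + 4 s^{2} - 1 = f(s).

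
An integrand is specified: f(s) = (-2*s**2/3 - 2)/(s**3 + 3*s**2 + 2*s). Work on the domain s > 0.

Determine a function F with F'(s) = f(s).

The denominator factors as 3*s*(s + 1)*(s + 2); partial fractions split f into directly integrable pieces: -7/(3*(s + 2)) + 8/(3*(s + 1)) - 1/s.
Check: d/ds[(-3*log(s) + 8*log(s + 1) - 7*log(s + 2))/3] = (-2*s**2 - 6)/(3*s**3 + 9*s**2 + 6*s), which equals f(s).

An antiderivative is F(s) = (-3*log(s) + 8*log(s + 1) - 7*log(s + 2))/3.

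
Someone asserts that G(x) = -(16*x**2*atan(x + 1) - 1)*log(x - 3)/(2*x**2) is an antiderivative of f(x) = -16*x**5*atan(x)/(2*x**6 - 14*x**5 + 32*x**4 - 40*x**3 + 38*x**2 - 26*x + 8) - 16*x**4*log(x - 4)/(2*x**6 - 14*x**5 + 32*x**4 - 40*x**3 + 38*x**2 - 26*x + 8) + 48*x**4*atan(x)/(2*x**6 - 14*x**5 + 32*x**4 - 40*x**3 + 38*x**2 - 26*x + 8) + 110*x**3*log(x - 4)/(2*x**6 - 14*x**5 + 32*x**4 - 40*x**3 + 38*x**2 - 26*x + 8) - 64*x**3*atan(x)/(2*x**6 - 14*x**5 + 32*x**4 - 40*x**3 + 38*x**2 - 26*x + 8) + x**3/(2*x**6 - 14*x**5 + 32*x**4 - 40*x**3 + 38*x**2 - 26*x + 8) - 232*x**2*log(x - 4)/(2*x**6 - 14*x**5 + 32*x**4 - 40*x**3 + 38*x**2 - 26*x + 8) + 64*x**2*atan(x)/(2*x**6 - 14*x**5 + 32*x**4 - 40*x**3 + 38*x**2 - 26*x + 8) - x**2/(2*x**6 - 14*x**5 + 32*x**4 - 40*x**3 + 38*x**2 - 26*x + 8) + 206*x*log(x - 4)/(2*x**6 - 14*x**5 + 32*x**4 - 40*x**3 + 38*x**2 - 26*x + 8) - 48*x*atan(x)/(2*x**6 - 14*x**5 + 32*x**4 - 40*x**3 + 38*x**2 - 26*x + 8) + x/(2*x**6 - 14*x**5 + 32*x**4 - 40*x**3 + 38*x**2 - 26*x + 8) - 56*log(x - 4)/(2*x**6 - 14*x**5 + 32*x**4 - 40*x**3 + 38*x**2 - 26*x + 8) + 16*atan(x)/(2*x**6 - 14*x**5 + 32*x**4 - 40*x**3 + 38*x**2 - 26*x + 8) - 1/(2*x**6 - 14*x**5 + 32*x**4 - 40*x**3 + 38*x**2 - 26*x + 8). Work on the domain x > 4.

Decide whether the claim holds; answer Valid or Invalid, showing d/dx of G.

d/dx[G] = (-16*x**5*atan(x + 1) - 16*x**4*log(x - 3) - 32*x**4*atan(x + 1) + 46*x**3*log(x - 3) - 32*x**3*atan(x + 1) + x**3 + 2*x**2*log(x - 3) + 2*x**2 + 8*x*log(x - 3) + 2*x + 12*log(x - 3))/(2*x**6 - 2*x**5 - 8*x**4 - 12*x**3)
d/dx[G] - f(x) = (16*x**11*atan(x) - 16*x**11*atan(x + 1) + 16*x**10*log(x - 4) - 16*x**10*log(x - 3) - 64*x**10*atan(x) + 80*x**10*atan(x + 1) - 126*x**9*log(x - 4) + 158*x**9*log(x - 3) + 48*x**9*atan(x) - 64*x**9*atan(x + 1) + 278*x**8*log(x - 4) - 576*x**8*log(x - 3) - 32*x**8*atan(x) + 32*x**8*atan(x + 1) - 3*x**8 - 94*x**7*log(x - 4) + 1050*x**7*log(x - 3) + 144*x**7*atan(x) - 176*x**7*atan(x + 1) + 6*x**7 - 6*x**6*log(x - 4) - 1236*x**6*log(x - 3) - 192*x**6*atan(x) + 240*x**6*atan(x + 1) + 2*x**6 - 624*x**5*log(x - 4) + 1086*x**5*log(x - 3) + 208*x**5*atan(x) - 256*x**5*atan(x + 1) + 8*x**5 + 1012*x**4*log(x - 4) - 592*x**4*log(x - 3) - 224*x**4*atan(x) + 288*x**4*atan(x + 1) - 13*x**4 - 336*x**3*log(x - 4) + 70*x**3*log(x - 3) + 96*x**3*atan(x) - 128*x**3*atan(x + 1) + 10*x**3 + 132*x**2*log(x - 3) - 18*x**2 - 124*x*log(x - 3) + 8*x + 48*log(x - 3))/(2*x**12 - 16*x**11 + 38*x**10 - 28*x**9 + 34*x**8 - 96*x**7 + 122*x**6 - 132*x**5 + 124*x**4 - 48*x**3) != 0.

Invalid: d/dx[G] - f = (16*x**11*atan(x) - 16*x**11*atan(x + 1) + 16*x**10*log(x - 4) - 16*x**10*log(x - 3) - 64*x**10*atan(x) + 80*x**10*atan(x + 1) - 126*x**9*log(x - 4) + 158*x**9*log(x - 3) + 48*x**9*atan(x) - 64*x**9*atan(x + 1) + 278*x**8*log(x - 4) - 576*x**8*log(x - 3) - 32*x**8*atan(x) + 32*x**8*atan(x + 1) - 3*x**8 - 94*x**7*log(x - 4) + 1050*x**7*log(x - 3) + 144*x**7*atan(x) - 176*x**7*atan(x + 1) + 6*x**7 - 6*x**6*log(x - 4) - 1236*x**6*log(x - 3) - 192*x**6*atan(x) + 240*x**6*atan(x + 1) + 2*x**6 - 624*x**5*log(x - 4) + 1086*x**5*log(x - 3) + 208*x**5*atan(x) - 256*x**5*atan(x + 1) + 8*x**5 + 1012*x**4*log(x - 4) - 592*x**4*log(x - 3) - 224*x**4*atan(x) + 288*x**4*atan(x + 1) - 13*x**4 - 336*x**3*log(x - 4) + 70*x**3*log(x - 3) + 96*x**3*atan(x) - 128*x**3*atan(x + 1) + 10*x**3 + 132*x**2*log(x - 3) - 18*x**2 - 124*x*log(x - 3) + 8*x + 48*log(x - 3))/(2*x**12 - 16*x**11 + 38*x**10 - 28*x**9 + 34*x**8 - 96*x**7 + 122*x**6 - 132*x**5 + 124*x**4 - 48*x**3), which is not 0.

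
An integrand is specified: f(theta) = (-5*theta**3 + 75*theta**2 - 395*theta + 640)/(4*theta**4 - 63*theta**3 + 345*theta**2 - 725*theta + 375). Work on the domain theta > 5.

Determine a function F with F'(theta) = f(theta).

An antiderivative is F(theta) = 5*(-(theta - 5)**2*log(4*theta - 3) + 2)/(4*(theta - 5)**2).

Whatever form F(theta) takes, F'(theta) = f(theta) is non-negotiable.
Check: d/dtheta[5*(-(theta - 5)**2*log(4*theta - 3) + 2)/(4*(theta - 5)**2)] = (-5*theta**3 + 75*theta**2 - 395*theta + 640)/(4*theta**4 - 63*theta**3 + 345*theta**2 - 725*theta + 375) = f(theta).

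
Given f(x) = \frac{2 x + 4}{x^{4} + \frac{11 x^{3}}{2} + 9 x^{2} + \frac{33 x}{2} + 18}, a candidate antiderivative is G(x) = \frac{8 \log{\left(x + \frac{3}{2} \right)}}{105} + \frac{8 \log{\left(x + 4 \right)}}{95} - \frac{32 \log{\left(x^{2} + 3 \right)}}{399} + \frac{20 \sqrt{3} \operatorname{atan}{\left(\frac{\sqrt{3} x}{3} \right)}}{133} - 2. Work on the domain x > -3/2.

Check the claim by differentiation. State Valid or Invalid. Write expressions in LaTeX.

Valid - differentiating G returns exactly f.

d/dx[G] = \frac{4 x + 8}{2 x^{4} + 11 x^{3} + 18 x^{2} + 33 x + 36}
This equals f(x) exactly, so the claim holds.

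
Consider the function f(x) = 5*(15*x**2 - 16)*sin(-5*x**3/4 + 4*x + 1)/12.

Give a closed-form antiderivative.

An antiderivative is F(x) = 5*cos(-5*x**3/4 + 4*x + 1)/3.

The substitution u = -5*x**3/4 + 4*x + 1 works: f is exactly (dF/du)*(du/dx) for that inner function.
Check: d/dx[5*cos(-5*x**3/4 + 4*x + 1)/3] = 25*x**2*sin(-5*x**3/4 + 4*x + 1)/4 - 20*sin(-5*x**3/4 + 4*x + 1)/3, which equals f(x).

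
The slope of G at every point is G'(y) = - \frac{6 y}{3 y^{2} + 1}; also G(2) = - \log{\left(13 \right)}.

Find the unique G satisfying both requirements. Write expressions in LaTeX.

G(y) = - \log{\left(3 y^{2} + 1 \right)}

G'(y) matches the chain-rule pattern g'(h)*h' with inner function h(y) = 3 y^{2} + 1; substituting u = h(y) collapses the integral.
A general antiderivative is - \log{\left(3 y^{2} + 1 \right)} + C.
The condition gives C = - \log{\left(13 \right)} - (- \log{\left(13 \right)}) = 0.
So G(y) = - \log{\left(3 y^{2} + 1 \right)}.
Check: d/dy[- \log{\left(3 y^{2} + 1 \right)}] = - \frac{6 y}{3 y^{2} + 1} = G'(y).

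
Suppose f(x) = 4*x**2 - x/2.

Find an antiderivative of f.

An antiderivative is F(x) = 4*x**3/3 - x**2/4.

The integrand splits into summands that can be handled one at a time.
Check: d/dx[4*x**3/3 - x**2/4] = 4*x**2 - x/2 = f(x).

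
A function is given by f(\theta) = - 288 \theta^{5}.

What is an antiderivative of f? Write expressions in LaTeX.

Any candidate F(\theta) must reproduce f(\theta) exactly when differentiated.
Check: d/d\theta[- 48 \theta^{6}] = - 288 \theta^{5} = f(\theta).

An antiderivative is F(\theta) = - 48 \theta^{6}.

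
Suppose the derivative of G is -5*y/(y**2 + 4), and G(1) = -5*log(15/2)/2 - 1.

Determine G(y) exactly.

G(y) = -5*log(y**2/2 + 2)/2 - 5*log(3)/2 - 1

The substitution u = 3*y**2/2 + 6 works: G'(y) is exactly (dG/du)*(du/dy) for that inner function.
A general antiderivative is -5*log(3*y**2/2 + 6)/2 + C.
The condition gives C = -5*log(15/2)/2 - 1 - (-5*log(15/2)/2) = -1.
So G(y) = -5*log(y**2/2 + 2)/2 - 5*log(3)/2 - 1.
Check: d/dy[-5*log(y**2/2 + 2)/2 - 5*log(3)/2 - 1] = -5*y/(y**2 + 4) = G'(y).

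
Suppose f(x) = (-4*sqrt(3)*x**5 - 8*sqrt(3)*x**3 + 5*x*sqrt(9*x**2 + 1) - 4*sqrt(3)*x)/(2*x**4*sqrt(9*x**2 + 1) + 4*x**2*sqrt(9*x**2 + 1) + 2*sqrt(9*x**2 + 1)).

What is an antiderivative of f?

An antiderivative is F(x) = -2*sqrt(3*x**2 + 1/3)/3 - 5/(2*(2*x**2 + 2)).

For F(x) to be correct the identity F'(x) - f(x) = 0 must hold.
Check: d/dx[-2*sqrt(3*x**2 + 1/3)/3 - 5/(2*(2*x**2 + 2))] = (-4*sqrt(3)*x**5 - 8*sqrt(3)*x**3 + 5*x*sqrt(9*x**2 + 1) - 4*sqrt(3)*x)/(2*x**4*sqrt(9*x**2 + 1) + 4*x**2*sqrt(9*x**2 + 1) + 2*sqrt(9*x**2 + 1)) = f(x).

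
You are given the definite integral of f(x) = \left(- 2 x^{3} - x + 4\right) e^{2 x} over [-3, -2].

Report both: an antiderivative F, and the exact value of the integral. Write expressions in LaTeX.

f has the shape u'v + uv' for u = - x^{3} + \frac{3 x^{2}}{2} - 2 x + 3 and v = e^{2 x} — it is the derivative of the product u*v.
F(x) = \frac{\left(- 2 x^{3} + 3 x^{2} - 4 x + 6\right) e^{2 x}}{2} is an antiderivative of f.
Check: d/dx[\frac{\left(- 2 x^{3} + 3 x^{2} - 4 x + 6\right) e^{2 x}}{2}] = - 2 x^{3} e^{2 x} - x e^{2 x} + 4 e^{2 x}, which equals f(x).
F(-2) = \frac{21}{e^{4}}; F(-3) = \frac{99}{2 e^{6}}.
Integral = F(-2) - F(-3) = - \frac{99}{2 e^{6}} + \frac{21}{e^{4}}.

Antiderivative: F(x) = \frac{\left(- 2 x^{3} + 3 x^{2} - 4 x + 6\right) e^{2 x}}{2}; value = - \frac{99}{2 e^{6}} + \frac{21}{e^{4}}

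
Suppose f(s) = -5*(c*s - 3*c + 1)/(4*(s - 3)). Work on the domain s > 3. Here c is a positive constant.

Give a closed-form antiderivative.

Differentiate the proposed F(s) back; it has to land on f(s) exactly.
Check: d/ds[-5*c*s/4 - 5*log(s/2 - 3/2)/4] = (-5*c*s + 15*c - 5)/(4*s - 12), which equals f(s).

An antiderivative is F(s) = -5*c*s/4 - 5*log(s/2 - 3/2)/4.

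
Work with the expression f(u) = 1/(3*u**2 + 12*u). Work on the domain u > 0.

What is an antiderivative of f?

An antiderivative is F(u) = log(u)/12 - log(u + 4)/12.

Factor the denominator (3*u*(u + 4)) and decompose: f = -1/(12*(u + 4)) + 1/(12*u); each piece integrates to a log, atan, or power term.
Check: d/du[log(u)/12 - log(u + 4)/12] = 1/(3*u**2 + 12*u) = f(u).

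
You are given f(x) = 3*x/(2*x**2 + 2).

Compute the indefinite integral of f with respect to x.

F(x) = 3*log(x**2 + 1)/4 + C

The substitution u = x**2 + 1 works: f is exactly (dF/du)*(du/dx) for that inner function.
Check: d/dx[3*log(x**2 + 1)/4] = 3*x/(2*x**2 + 2) = f(x).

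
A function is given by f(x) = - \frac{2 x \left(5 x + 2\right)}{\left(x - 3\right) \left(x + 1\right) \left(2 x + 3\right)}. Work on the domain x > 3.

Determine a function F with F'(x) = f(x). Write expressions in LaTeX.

An antiderivative is F(x) = \frac{- 17 \log{\left(x - 3 \right)} + 9 \log{\left(x + 1 \right)} - 22 \log{\left(x + \frac{3}{2} \right)}}{6}.

Factor the denominator (\left(x - 3\right) \left(x + 1\right) \left(2 x + 3\right)) and decompose: f = - \frac{22}{3 \left(2 x + 3\right)} + \frac{3}{2 \left(x + 1\right)} - \frac{17}{6 \left(x - 3\right)}; each piece integrates to a log, atan, or power term.
Check: d/dx[\frac{- 17 \log{\left(x - 3 \right)} + 9 \log{\left(x + 1 \right)} - 22 \log{\left(x + \frac{3}{2} \right)}}{6}] = \frac{- 10 x^{2} - 4 x}{2 x^{3} - x^{2} - 12 x - 9}, which equals f(x).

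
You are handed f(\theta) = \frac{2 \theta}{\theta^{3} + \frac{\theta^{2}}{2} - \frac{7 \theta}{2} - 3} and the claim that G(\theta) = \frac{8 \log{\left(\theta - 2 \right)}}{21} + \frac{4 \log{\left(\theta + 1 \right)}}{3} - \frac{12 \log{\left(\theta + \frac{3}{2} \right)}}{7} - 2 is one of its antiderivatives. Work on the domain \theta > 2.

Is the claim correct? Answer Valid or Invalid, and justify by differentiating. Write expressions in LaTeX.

d/d\theta[G] = \frac{4 \theta}{2 \theta^{3} + \theta^{2} - 7 \theta - 6}
This equals f(\theta) exactly, so the claim holds.

Valid: G'(\theta) = f(\theta).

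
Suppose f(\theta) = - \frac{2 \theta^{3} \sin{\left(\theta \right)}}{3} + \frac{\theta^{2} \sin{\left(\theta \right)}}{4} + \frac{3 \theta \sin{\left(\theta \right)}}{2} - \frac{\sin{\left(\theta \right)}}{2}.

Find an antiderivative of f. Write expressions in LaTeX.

An antiderivative is F(\theta) = \frac{8 \theta^{3} \cos{\left(\theta \right)} - 24 \theta^{2} \sin{\left(\theta \right)} - 3 \theta^{2} \cos{\left(\theta \right)} + 6 \theta \sin{\left(\theta \right)} - 66 \theta \cos{\left(\theta \right)} + 66 \sin{\left(\theta \right)} + 12 \cos{\left(\theta \right)}}{12}.

Integrate term by term and add the pieces.
Check: d/d\theta[\frac{8 \theta^{3} \cos{\left(\theta \right)} - 24 \theta^{2} \sin{\left(\theta \right)} - 3 \theta^{2} \cos{\left(\theta \right)} + 6 \theta \sin{\left(\theta \right)} - 66 \theta \cos{\left(\theta \right)} + 66 \sin{\left(\theta \right)} + 12 \cos{\left(\theta \right)}}{12}] = - \frac{2 \theta^{3} \sin{\left(\theta \right)}}{3} + \frac{\theta^{2} \sin{\left(\theta \right)}}{4} + \frac{3 \theta \sin{\left(\theta \right)}}{2} - \frac{\sin{\left(\theta \right)}}{2} = f(\theta).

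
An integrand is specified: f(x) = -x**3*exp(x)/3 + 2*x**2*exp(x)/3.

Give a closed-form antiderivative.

f has the shape u'v + uv' for u = -x**3/3 + 5*x**2/3 - 10*x/3 + 10/3 and v = exp(x) — it is the derivative of the product u*v.
Check: d/dx[-x**3*exp(x)/3 + 5*x**2*exp(x)/3 - 10*x*exp(x)/3 + 10*exp(x)/3] = -x**3*exp(x)/3 + 2*x**2*exp(x)/3 = f(x).

An antiderivative is F(x) = -x**3*exp(x)/3 + 5*x**2*exp(x)/3 - 10*x*exp(x)/3 + 10*exp(x)/3.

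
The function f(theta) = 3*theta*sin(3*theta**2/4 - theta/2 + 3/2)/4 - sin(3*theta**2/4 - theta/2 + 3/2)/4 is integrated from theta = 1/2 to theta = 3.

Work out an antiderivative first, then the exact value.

Antiderivative: F(theta) = -cos(3*theta**2/4 - theta/2 + 3/2)/2; value = -cos(27/4)/2 + cos(23/16)/2

The substitution u = 3*theta**2/4 - theta/2 + 3/2 works: f is exactly (dF/du)*(du/dtheta) for that inner function.
F(theta) = -cos(3*theta**2/4 - theta/2 + 3/2)/2 is an antiderivative of f.
Check: d/dtheta[-cos(3*theta**2/4 - theta/2 + 3/2)/2] = 3*theta*sin(3*theta**2/4 - theta/2 + 3/2)/4 - sin(3*theta**2/4 - theta/2 + 3/2)/4 = f(theta).
F(3) = -cos(27/4)/2; F(1/2) = -cos(23/16)/2.
Integral = F(3) - F(1/2) = -cos(27/4)/2 + cos(23/16)/2.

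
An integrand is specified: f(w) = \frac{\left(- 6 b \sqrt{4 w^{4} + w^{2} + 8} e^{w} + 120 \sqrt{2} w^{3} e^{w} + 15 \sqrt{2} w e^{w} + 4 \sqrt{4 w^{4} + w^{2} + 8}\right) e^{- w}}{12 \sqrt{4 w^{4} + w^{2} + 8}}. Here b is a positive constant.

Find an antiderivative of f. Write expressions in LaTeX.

Any candidate F(w) must reproduce f(w) exactly when differentiated.
Check: d/dw[- \frac{\left(6 b w e^{w} - 15 \sqrt{2} \sqrt{4 w^{4} + w^{2} + 8} e^{w} + 4\right) e^{- w}}{12}] = \frac{\left(- 6 b \sqrt{4 w^{4} + w^{2} + 8} e^{w} + 120 \sqrt{2} w^{3} e^{w} + 15 \sqrt{2} w e^{w} + 4 \sqrt{4 w^{4} + w^{2} + 8}\right) e^{- w}}{12 \sqrt{4 w^{4} + w^{2} + 8}} = f(w).

An antiderivative is F(w) = - \frac{\left(6 b w e^{w} - 15 \sqrt{2} \sqrt{4 w^{4} + w^{2} + 8} e^{w} + 4\right) e^{- w}}{12}.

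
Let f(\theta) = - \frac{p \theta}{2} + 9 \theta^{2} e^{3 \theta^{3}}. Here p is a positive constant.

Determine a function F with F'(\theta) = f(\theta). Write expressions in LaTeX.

Integrate term by term and add the pieces.
Check: d/d\theta[- \frac{p \theta^{2}}{4} + e^{3 \theta^{3}}] = - \frac{p \theta}{2} + 9 \theta^{2} e^{3 \theta^{3}} = f(\theta).

An antiderivative is F(\theta) = - \frac{p \theta^{2}}{4} + e^{3 \theta^{3}}.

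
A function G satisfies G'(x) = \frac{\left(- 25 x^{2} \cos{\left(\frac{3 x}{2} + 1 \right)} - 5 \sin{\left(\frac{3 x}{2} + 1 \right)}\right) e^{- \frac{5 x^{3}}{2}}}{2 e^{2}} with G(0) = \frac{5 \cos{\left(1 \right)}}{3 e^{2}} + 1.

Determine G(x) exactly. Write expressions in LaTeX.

G(x) = \frac{5 e^{- \frac{5 x^{3}}{2} - 2} \cos{\left(\frac{3 x}{2} + 1 \right)}}{3} + 1

Recognize the product-rule pattern: G'(x) = u'v + uv' with u = \frac{5 \cos{\left(\frac{3 x}{2} + 1 \right)}}{3}, v = e^{- \frac{5 x^{3}}{2} - 2}, so integration by parts undoes it.
A general antiderivative is \frac{5 e^{- \frac{5 x^{3}}{2} - 2} \cos{\left(\frac{3 x}{2} + 1 \right)}}{3} + C.
The condition gives C = \frac{5 \cos{\left(1 \right)}}{3 e^{2}} + 1 - (\frac{5 \cos{\left(1 \right)}}{3 e^{2}}) = 1.
So G(x) = \frac{5 e^{- \frac{5 x^{3}}{2} - 2} \cos{\left(\frac{3 x}{2} + 1 \right)}}{3} + 1.
Check: d/dx[\frac{5 e^{- \frac{5 x^{3}}{2} - 2} \cos{\left(\frac{3 x}{2} + 1 \right)}}{3} + 1] = \frac{\left(- 25 x^{2} \cos{\left(\frac{3 x}{2} + 1 \right)} - 5 \sin{\left(\frac{3 x}{2} + 1 \right)}\right) e^{- \frac{5 x^{3}}{2}}}{2 e^{2}} = G'(x).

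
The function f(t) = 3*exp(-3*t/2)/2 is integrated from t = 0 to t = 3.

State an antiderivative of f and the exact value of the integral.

Recover f(t) by differentiating a candidate F(t); any mismatch rules it out.
F(t) = -exp(-3*t/2) is an antiderivative of f.
Check: d/dt[-exp(-3*t/2)] = 3*exp(-3*t/2)/2 = f(t).
F(3) = -exp(-9/2); F(0) = -1.
Integral = F(3) - F(0) = 1 - exp(-9/2).

Antiderivative: F(t) = -exp(-3*t/2); value = 1 - exp(-9/2)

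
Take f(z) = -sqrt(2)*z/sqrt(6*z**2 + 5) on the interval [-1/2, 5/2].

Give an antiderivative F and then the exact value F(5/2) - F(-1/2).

The substitution u = 3*z**2 + 5/2 works: f is exactly (dF/du)*(du/dz) for that inner function.
F(z) = -sqrt(3*z**2 + 5/2)/3 is an antiderivative of f.
Check: d/dz[-sqrt(3*z**2 + 5/2)/3] = -sqrt(2)*z/sqrt(6*z**2 + 5) = f(z).
F(5/2) = -sqrt(85)/6; F(-1/2) = -sqrt(13)/6.
Integral = F(5/2) - F(-1/2) = -sqrt(85)/6 + sqrt(13)/6.

Antiderivative: F(z) = -sqrt(3*z**2 + 5/2)/3; value = -sqrt(85)/6 + sqrt(13)/6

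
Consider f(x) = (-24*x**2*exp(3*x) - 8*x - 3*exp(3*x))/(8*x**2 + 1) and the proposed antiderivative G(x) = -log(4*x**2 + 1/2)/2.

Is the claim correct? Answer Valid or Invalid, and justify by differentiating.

Invalid: d/dx[G] - f = 3*exp(3*x), which is not 0.

d/dx[G] = -8*x/(8*x**2 + 1)
d/dx[G] - f(x) = 3*exp(3*x) != 0.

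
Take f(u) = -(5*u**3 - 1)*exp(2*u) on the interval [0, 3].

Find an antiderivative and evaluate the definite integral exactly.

f has the shape v'r + vr' for v = -5*u**3/2 + 15*u**2/4 - 15*u/4 + 19/8 and r = exp(2*u) — it is the derivative of the product v*r.
F(u) = -5*u**3*exp(2*u)/2 + 15*u**2*exp(2*u)/4 - 15*u*exp(2*u)/4 + 19*exp(2*u)/8 is an antiderivative of f.
Check: d/du[-5*u**3*exp(2*u)/2 + 15*u**2*exp(2*u)/4 - 15*u*exp(2*u)/4 + 19*exp(2*u)/8] = -5*u**3*exp(2*u) + exp(2*u), which equals f(u).
F(3) = -341*exp(6)/8; F(0) = 19/8.
Integral = F(3) - F(0) = -341*exp(6)/8 - 19/8.

Antiderivative: F(u) = -5*u**3*exp(2*u)/2 + 15*u**2*exp(2*u)/4 - 15*u*exp(2*u)/4 + 19*exp(2*u)/8; value = -341*exp(6)/8 - 19/8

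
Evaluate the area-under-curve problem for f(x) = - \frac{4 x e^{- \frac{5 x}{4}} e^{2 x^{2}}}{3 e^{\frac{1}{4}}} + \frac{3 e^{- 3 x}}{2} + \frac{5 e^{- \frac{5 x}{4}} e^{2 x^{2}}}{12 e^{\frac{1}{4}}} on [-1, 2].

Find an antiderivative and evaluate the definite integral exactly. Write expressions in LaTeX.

Integrate term by term and add the pieces.
F(x) = - \frac{\left(\frac{2 e^{\frac{7 x}{4}} e^{2 x^{2}}}{e^{\frac{1}{4}}} + 3\right) e^{- 3 x}}{6} is an antiderivative of f.
Check: d/dx[- \frac{\left(\frac{2 e^{\frac{7 x}{4}} e^{2 x^{2}}}{e^{\frac{1}{4}}} + 3\right) e^{- 3 x}}{6}] = \frac{\left(- 16 x e^{\frac{1}{4}} e^{3 x} e^{2 x^{2}} + 18 e^{\frac{1}{2}} e^{\frac{5 x}{4}} + 5 e^{\frac{1}{4}} e^{3 x} e^{2 x^{2}}\right) e^{- \frac{17 x}{4}}}{12 e^{\frac{1}{2}}}, which equals f(x).
F(2) = - \frac{e^{\frac{21}{4}}}{3} - \frac{1}{2 e^{6}}; F(-1) = - \frac{5 e^{3}}{6}.
Integral = F(2) - F(-1) = - \frac{e^{\frac{21}{4}}}{3} - \frac{1}{2 e^{6}} + \frac{5 e^{3}}{6}.

Antiderivative: F(x) = - \frac{\left(\frac{2 e^{\frac{7 x}{4}} e^{2 x^{2}}}{e^{\frac{1}{4}}} + 3\right) e^{- 3 x}}{6}; value = - \frac{e^{\frac{21}{4}}}{3} - \frac{1}{2 e^{6}} + \frac{5 e^{3}}{6}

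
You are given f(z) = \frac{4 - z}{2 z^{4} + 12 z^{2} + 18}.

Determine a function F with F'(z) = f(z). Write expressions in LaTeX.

An antiderivative is F(z) = \frac{4 \sqrt{3} z^{2} \operatorname{atan}{\left(\frac{\sqrt{3} z}{3} \right)} + 12 z + 12 \sqrt{3} \operatorname{atan}{\left(\frac{\sqrt{3} z}{3} \right)} + 9}{36 \left(z^{2} + 3\right)}.

Since d/dz undoes antidifferentiation here, F'(z) = f(z) is required of F(z).
Check: d/dz[\frac{4 \sqrt{3} z^{2} \operatorname{atan}{\left(\frac{\sqrt{3} z}{3} \right)} + 12 z + 12 \sqrt{3} \operatorname{atan}{\left(\frac{\sqrt{3} z}{3} \right)} + 9}{36 \left(z^{2} + 3\right)}] = \frac{4 - z}{2 z^{4} + 12 z^{2} + 18} = f(z).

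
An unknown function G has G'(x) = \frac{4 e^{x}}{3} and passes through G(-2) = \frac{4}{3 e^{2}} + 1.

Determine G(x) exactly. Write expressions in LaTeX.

A first test for any G(x): its x-derivative must equal the given G'(x).
A general antiderivative is \frac{4 e^{x}}{3} + C.
The condition gives C = \frac{4}{3 e^{2}} + 1 - (\frac{4}{3 e^{2}}) = 1.
So G(x) = \frac{4 e^{x} + 3}{3}.
Check: d/dx[\frac{4 e^{x} + 3}{3}] = \frac{4 e^{x}}{3} = G'(x).

G(x) = \frac{4 e^{x} + 3}{3}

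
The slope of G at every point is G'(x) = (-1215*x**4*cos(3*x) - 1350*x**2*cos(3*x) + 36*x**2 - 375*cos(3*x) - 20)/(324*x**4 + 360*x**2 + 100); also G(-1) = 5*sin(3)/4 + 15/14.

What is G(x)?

For G(x) to be correct, d/dx[G] must agree with the stated G'(x) identically.
A general antiderivative is -x/(3*(3*x**2 + 5/3)) - 5*sin(3*x)/4 + C.
The condition gives C = 5*sin(3)/4 + 15/14 - (1/14 + 5*sin(3)/4) = 1.
So G(x) = (36*x**2 - 4*x - 5*(9*x**2 + 5)*sin(3*x) + 20)/(4*(9*x**2 + 5)).
Check: d/dx[(36*x**2 - 4*x - 5*(9*x**2 + 5)*sin(3*x) + 20)/(4*(9*x**2 + 5))] = (-1215*x**4*cos(3*x) - 1350*x**2*cos(3*x) + 36*x**2 - 375*cos(3*x) - 20)/(324*x**4 + 360*x**2 + 100) = G'(x).

G(x) = (36*x**2 - 4*x - 5*(9*x**2 + 5)*sin(3*x) + 20)/(4*(9*x**2 + 5))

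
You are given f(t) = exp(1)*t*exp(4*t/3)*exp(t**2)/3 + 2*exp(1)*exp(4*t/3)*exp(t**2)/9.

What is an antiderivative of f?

Recognize the product-rule pattern: f = u'v + uv' with u = exp(-t**2)/6, v = exp(2*t**2 + 4*t/3 + 1), so integration by parts undoes it.
Check: d/dt[exp(1)*exp(4*t/3)*exp(t**2)/6] = exp(1)*t*exp(4*t/3)*exp(t**2)/3 + 2*exp(1)*exp(4*t/3)*exp(t**2)/9 = f(t).

An antiderivative is F(t) = exp(1)*exp(4*t/3)*exp(t**2)/6.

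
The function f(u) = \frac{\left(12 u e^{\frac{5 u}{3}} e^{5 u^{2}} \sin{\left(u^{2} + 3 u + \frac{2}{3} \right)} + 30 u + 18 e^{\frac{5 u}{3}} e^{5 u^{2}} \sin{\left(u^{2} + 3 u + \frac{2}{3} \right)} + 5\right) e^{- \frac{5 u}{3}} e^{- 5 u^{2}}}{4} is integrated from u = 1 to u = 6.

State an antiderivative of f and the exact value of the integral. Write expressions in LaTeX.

Check any antiderivative F(u) by computing F'(u) and comparing it with f(u).
F(u) = \frac{\left(- 6 e^{\frac{5 u}{3}} e^{5 u^{2}} \cos{\left(u^{2} + 3 u + \frac{2}{3} \right)} - 3\right) e^{- \frac{5 u}{3}} e^{- 5 u^{2}}}{4} is an antiderivative of f.
Check: d/du[\frac{\left(- 6 e^{\frac{5 u}{3}} e^{5 u^{2}} \cos{\left(u^{2} + 3 u + \frac{2}{3} \right)} - 3\right) e^{- \frac{5 u}{3}} e^{- 5 u^{2}}}{4}] = \frac{\left(12 u e^{\frac{5 u}{3}} e^{5 u^{2}} \sin{\left(u^{2} + 3 u + \frac{2}{3} \right)} + 30 u + 18 e^{\frac{5 u}{3}} e^{5 u^{2}} \sin{\left(u^{2} + 3 u + \frac{2}{3} \right)} + 5\right) e^{- \frac{5 u}{3}} e^{- 5 u^{2}}}{4} = f(u).
F(6) = - \frac{3}{4 e^{190}} - \frac{3 \cos{\left(\frac{164}{3} \right)}}{2}; F(1) = - \frac{3}{4 e^{\frac{20}{3}}} - \frac{3 \cos{\left(\frac{14}{3} \right)}}{2}.
Integral = F(6) - F(1) = \frac{3 \cos{\left(\frac{14}{3} \right)}}{2} - \frac{3}{4 e^{190}} + \frac{3}{4 e^{\frac{20}{3}}} - \frac{3 \cos{\left(\frac{164}{3} \right)}}{2}.

Antiderivative: F(u) = \frac{\left(- 6 e^{\frac{5 u}{3}} e^{5 u^{2}} \cos{\left(u^{2} + 3 u + \frac{2}{3} \right)} - 3\right) e^{- \frac{5 u}{3}} e^{- 5 u^{2}}}{4}; value = \frac{3 \cos{\left(\frac{14}{3} \right)}}{2} - \frac{3}{4 e^{190}} + \frac{3}{4 e^{\frac{20}{3}}} - \frac{3 \cos{\left(\frac{164}{3} \right)}}{2}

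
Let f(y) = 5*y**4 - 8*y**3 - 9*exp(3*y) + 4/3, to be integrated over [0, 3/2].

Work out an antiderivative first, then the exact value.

Antiderivative: F(y) = (3*y**5 - 6*y**4 + 4*y - 9*exp(3*y) + 3)/3; value = 79/32 - 3*exp(9/2)

Integrate term by term and add the pieces.
F(y) = (3*y**5 - 6*y**4 + 4*y - 9*exp(3*y) + 3)/3 is an antiderivative of f.
Check: d/dy[(3*y**5 - 6*y**4 + 4*y - 9*exp(3*y) + 3)/3] = 5*y**4 - 8*y**3 - 9*exp(3*y) + 4/3 = f(y).
F(3/2) = 15/32 - 3*exp(9/2); F(0) = -2.
Integral = F(3/2) - F(0) = 79/32 - 3*exp(9/2).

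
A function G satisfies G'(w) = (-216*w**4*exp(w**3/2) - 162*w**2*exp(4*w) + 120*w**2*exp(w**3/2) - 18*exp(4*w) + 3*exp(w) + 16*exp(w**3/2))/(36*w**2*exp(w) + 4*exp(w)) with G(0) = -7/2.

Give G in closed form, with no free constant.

For G(w) to be correct, d/dw[G] must agree with the stated G'(w) identically.
A general antiderivative is -3*exp(3*w)/2 - 4*exp(w**3/2 - w) + atan(3*w)/4 + C.
The condition gives C = -7/2 - (-11/2) = 2.
So G(w) = -3*exp(3*w)/2 + atan(3*w)/4 + 2 - 4*exp(-w)*exp(w**3/2).
Check: d/dw[-3*exp(3*w)/2 + atan(3*w)/4 + 2 - 4*exp(-w)*exp(w**3/2)] = (-216*w**4*exp(w**3/2) - 162*w**2*exp(4*w) + 120*w**2*exp(w**3/2) - 18*exp(4*w) + 3*exp(w) + 16*exp(w**3/2))/(36*w**2*exp(w) + 4*exp(w)) = G'(w).

G(w) = -3*exp(3*w)/2 + atan(3*w)/4 + 2 - 4*exp(-w)*exp(w**3/2)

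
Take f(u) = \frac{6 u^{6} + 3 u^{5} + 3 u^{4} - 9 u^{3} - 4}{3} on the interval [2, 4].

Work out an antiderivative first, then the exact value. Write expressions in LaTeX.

Differentiate the proposed F(u) back; it has to land on f(u) exactly.
F(u) = \frac{2 u^{7}}{7} + \frac{u^{6}}{6} + \frac{u^{5}}{5} - \frac{3 u^{4}}{4} - \frac{4 u}{3} is an antiderivative of f.
Check: d/du[\frac{2 u^{7}}{7} + \frac{u^{6}}{6} + \frac{u^{5}}{5} - \frac{3 u^{4}}{4} - \frac{4 u}{3}] = 2 u^{6} + u^{5} + u^{4} - 3 u^{3} - \frac{4}{3}, which equals f(u).
F(4) = \frac{563984}{105}; F(2) = \frac{1364}{35}.
Integral = F(4) - F(2) = \frac{559892}{105}.

Antiderivative: F(u) = \frac{2 u^{7}}{7} + \frac{u^{6}}{6} + \frac{u^{5}}{5} - \frac{3 u^{4}}{4} - \frac{4 u}{3}; value = \frac{559892}{105}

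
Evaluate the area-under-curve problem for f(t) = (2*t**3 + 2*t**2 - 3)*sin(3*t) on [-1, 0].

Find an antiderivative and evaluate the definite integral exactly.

Antiderivative: F(t) = -(18*t**3*cos(3*t) - 18*t**2*sin(3*t) + 18*t**2*cos(3*t) - 12*t*sin(3*t) - 12*t*cos(3*t) + 4*sin(3*t) - 31*cos(3*t))/27; value = 2*sin(3)/27 - 19*cos(3)/27 + 31/27

Differentiate the proposed F(t) back; it has to land on f(t) exactly.
F(t) = -(18*t**3*cos(3*t) - 18*t**2*sin(3*t) + 18*t**2*cos(3*t) - 12*t*sin(3*t) - 12*t*cos(3*t) + 4*sin(3*t) - 31*cos(3*t))/27 is an antiderivative of f.
Check: d/dt[-(18*t**3*cos(3*t) - 18*t**2*sin(3*t) + 18*t**2*cos(3*t) - 12*t*sin(3*t) - 12*t*cos(3*t) + 4*sin(3*t) - 31*cos(3*t))/27] = 2*t**3*sin(3*t) + 2*t**2*sin(3*t) - 3*sin(3*t), which equals f(t).
F(0) = 31/27; F(-1) = 19*cos(3)/27 - 2*sin(3)/27.
Integral = F(0) - F(-1) = 2*sin(3)/27 - 19*cos(3)/27 + 31/27.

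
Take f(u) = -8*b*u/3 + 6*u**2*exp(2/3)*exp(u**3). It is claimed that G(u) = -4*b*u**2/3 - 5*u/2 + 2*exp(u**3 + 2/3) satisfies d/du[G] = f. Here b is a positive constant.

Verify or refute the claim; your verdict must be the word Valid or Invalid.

d/du[G] = -8*b*u/3 + 6*u**2*exp(2/3)*exp(u**3) - 5/2
d/du[G] - f(u) = -5/2 != 0.

Invalid: d/du[G] - f = -5/2, which is not 0.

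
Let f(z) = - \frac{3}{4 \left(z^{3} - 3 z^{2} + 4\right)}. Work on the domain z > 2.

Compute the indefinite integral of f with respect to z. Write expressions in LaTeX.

F(z) = \frac{z \log{\left(z - 2 \right)} - z \log{\left(z + 1 \right)} - 2 \log{\left(z - 2 \right)} + 2 \log{\left(z + 1 \right)} + 3}{12 z - 24} + C

The denominator factors as 4 \left(z - 2\right)^{2} \left(z + 1\right); partial fractions split f into directly integrable pieces: - \frac{1}{12 \left(z + 1\right)} + \frac{1}{12 \left(z - 2\right)} - \frac{1}{4 \left(z - 2\right)^{2}}.
Check: d/dz[\frac{z \log{\left(z - 2 \right)} - z \log{\left(z + 1 \right)} - 2 \log{\left(z - 2 \right)} + 2 \log{\left(z + 1 \right)} + 3}{12 z - 24}] = - \frac{3}{4 z^{3} - 12 z^{2} + 16}, which equals f(z).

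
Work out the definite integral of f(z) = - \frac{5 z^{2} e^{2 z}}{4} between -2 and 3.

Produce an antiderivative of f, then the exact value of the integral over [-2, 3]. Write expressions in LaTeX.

Antiderivative: F(z) = \frac{5 \left(- 2 z^{2} + 2 z - 1\right) e^{2 z}}{16}; value = - \frac{65 e^{6}}{16} + \frac{65}{16 e^{4}}

f has the shape u'v + uv' for u = - \frac{5 z^{2}}{8} + \frac{5 z}{8} - \frac{5}{16} and v = e^{2 z} — it is the derivative of the product u*v.
F(z) = \frac{5 \left(- 2 z^{2} + 2 z - 1\right) e^{2 z}}{16} is an antiderivative of f.
Check: d/dz[\frac{5 \left(- 2 z^{2} + 2 z - 1\right) e^{2 z}}{16}] = - \frac{5 z^{2} e^{2 z}}{4} = f(z).
F(3) = - \frac{65 e^{6}}{16}; F(-2) = - \frac{65}{16 e^{4}}.
Integral = F(3) - F(-2) = - \frac{65 e^{6}}{16} + \frac{65}{16 e^{4}}.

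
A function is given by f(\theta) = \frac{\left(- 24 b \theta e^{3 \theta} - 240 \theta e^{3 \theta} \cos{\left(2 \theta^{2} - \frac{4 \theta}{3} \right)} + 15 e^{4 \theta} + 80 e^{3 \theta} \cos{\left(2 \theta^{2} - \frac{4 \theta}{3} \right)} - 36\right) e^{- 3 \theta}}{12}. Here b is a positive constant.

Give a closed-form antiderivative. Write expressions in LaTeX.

An antiderivative F(\theta) passes only if d/d\theta[F] lands on f(\theta) exactly.
Check: d/d\theta[- b \theta^{2} + \frac{5 e^{\theta}}{4} - 5 \sin{\left(2 \theta^{2} - \frac{4 \theta}{3} \right)} + e^{- 3 \theta}] = \frac{\left(- 24 b \theta e^{3 \theta} - 240 \theta e^{3 \theta} \cos{\left(2 \theta^{2} - \frac{4 \theta}{3} \right)} + 15 e^{4 \theta} + 80 e^{3 \theta} \cos{\left(2 \theta^{2} - \frac{4 \theta}{3} \right)} - 36\right) e^{- 3 \theta}}{12} = f(\theta).

An antiderivative is F(\theta) = - b \theta^{2} + \frac{5 e^{\theta}}{4} - 5 \sin{\left(2 \theta^{2} - \frac{4 \theta}{3} \right)} + e^{- 3 \theta}.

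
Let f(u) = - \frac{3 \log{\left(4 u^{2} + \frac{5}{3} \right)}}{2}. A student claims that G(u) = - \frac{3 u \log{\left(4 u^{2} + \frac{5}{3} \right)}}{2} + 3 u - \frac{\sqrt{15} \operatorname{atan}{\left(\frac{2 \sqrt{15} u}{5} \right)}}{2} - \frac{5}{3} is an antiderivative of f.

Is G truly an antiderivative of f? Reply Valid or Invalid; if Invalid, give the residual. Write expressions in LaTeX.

d/du[G] = - \frac{3 \log{\left(4 u^{2} + \frac{5}{3} \right)}}{2}
This equals f(u) exactly, so the claim holds.

Valid - differentiating G returns exactly f.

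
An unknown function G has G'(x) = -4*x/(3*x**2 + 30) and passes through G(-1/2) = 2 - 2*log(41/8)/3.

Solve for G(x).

G'(x) matches the chain-rule pattern g'(h)*h' with inner function h(x) = x**2/2 + 5; substituting u = h(x) collapses the integral.
A general antiderivative is -2*log(x**2/2 + 5)/3 + C.
The condition gives C = 2 - 2*log(41/8)/3 - (-2*log(41/8)/3) = 2.
So G(x) = 2*(3 - log(x**2/2 + 5))/3.
Check: d/dx[2*(3 - log(x**2/2 + 5))/3] = -4*x/(3*x**2 + 30) = G'(x).

G(x) = 2*(3 - log(x**2/2 + 5))/3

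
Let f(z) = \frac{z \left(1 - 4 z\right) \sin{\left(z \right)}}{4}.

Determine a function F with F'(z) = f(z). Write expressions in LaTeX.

An antiderivative is F(z) = z^{2} \cos{\left(z \right)} - 2 z \sin{\left(z \right)} - \frac{z \cos{\left(z \right)}}{4} + \frac{\sin{\left(z \right)}}{4} - 2 \cos{\left(z \right)}.

A candidate is checked by its d/dz: the result must match f(z).
Check: d/dz[z^{2} \cos{\left(z \right)} - 2 z \sin{\left(z \right)} - \frac{z \cos{\left(z \right)}}{4} + \frac{\sin{\left(z \right)}}{4} - 2 \cos{\left(z \right)}] = - z^{2} \sin{\left(z \right)} + \frac{z \sin{\left(z \right)}}{4}, which equals f(z).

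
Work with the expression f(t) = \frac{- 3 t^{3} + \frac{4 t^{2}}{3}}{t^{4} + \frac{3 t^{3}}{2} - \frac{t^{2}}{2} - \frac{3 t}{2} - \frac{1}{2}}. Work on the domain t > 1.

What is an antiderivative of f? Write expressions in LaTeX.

An antiderivative is F(t) = - \frac{5 \log{\left(t - 1 \right)}}{18} - \frac{17 \log{\left(t + \frac{1}{2} \right)}}{9} - \frac{5 \log{\left(t + 1 \right)}}{6} - \frac{13}{3 t + 3}.

Factor the denominator (3 \left(t - 1\right) \left(t + 1\right)^{2} \left(2 t + 1\right)) and decompose: f = - \frac{34}{9 \left(2 t + 1\right)} - \frac{5}{6 \left(t + 1\right)} + \frac{13}{3 \left(t + 1\right)^{2}} - \frac{5}{18 \left(t - 1\right)}; each piece integrates to a log, atan, or power term.
Check: d/dt[- \frac{5 \log{\left(t - 1 \right)}}{18} - \frac{17 \log{\left(t + \frac{1}{2} \right)}}{9} - \frac{5 \log{\left(t + 1 \right)}}{6} - \frac{13}{3 t + 3}] = \frac{- 18 t^{3} + 8 t^{2}}{6 t^{4} + 9 t^{3} - 3 t^{2} - 9 t - 3}, which equals f(t).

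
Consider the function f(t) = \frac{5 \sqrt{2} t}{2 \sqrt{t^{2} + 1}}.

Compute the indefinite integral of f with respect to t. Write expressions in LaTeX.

f matches the chain-rule pattern g'(h)*h' with inner function h(t) = 2 t^{2} + 2; substituting u = h(t) collapses the integral.
Check: d/dt[\frac{5 \sqrt{2} \sqrt{t^{2} + 1}}{2}] = \frac{5 \sqrt{2} t}{2 \sqrt{t^{2} + 1}} = f(t).

F(t) = \frac{5 \sqrt{2} \sqrt{t^{2} + 1}}{2} + C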